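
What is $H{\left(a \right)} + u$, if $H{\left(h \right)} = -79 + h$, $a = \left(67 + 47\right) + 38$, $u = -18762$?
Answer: $-18689$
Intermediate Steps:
$a = 152$ ($a = 114 + 38 = 152$)
$H{\left(a \right)} + u = \left(-79 + 152\right) - 18762 = 73 - 18762 = -18689$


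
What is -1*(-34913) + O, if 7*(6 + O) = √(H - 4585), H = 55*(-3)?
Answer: 34907 + 5*I*√190/7 ≈ 34907.0 + 9.8457*I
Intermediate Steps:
H = -165
O = -6 + 5*I*√190/7 (O = -6 + √(-165 - 4585)/7 = -6 + √(-4750)/7 = -6 + (5*I*√190)/7 = -6 + 5*I*√190/7 ≈ -6.0 + 9.8457*I)
-1*(-34913) + O = -1*(-34913) + (-6 + 5*I*√190/7) = 34913 + (-6 + 5*I*√190/7) = 34907 + 5*I*√190/7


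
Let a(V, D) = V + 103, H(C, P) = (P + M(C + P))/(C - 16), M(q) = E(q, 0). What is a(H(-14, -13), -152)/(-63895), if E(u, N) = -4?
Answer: -239/147450 ≈ -0.0016209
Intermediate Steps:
M(q) = -4
H(C, P) = (-4 + P)/(-16 + C) (H(C, P) = (P - 4)/(C - 16) = (-4 + P)/(-16 + C))
a(V, D) = 103 + V
a(H(-14, -13), -152)/(-63895) = (103 + (-4 - 13)/(-16 - 14))/(-63895) = (103 - 17/(-30))*(-1/63895) = (103 - 1/30*(-17))*(-1/63895) = (103 + 17/30)*(-1/63895) = (3107/30)*(-1/63895) = -239/147450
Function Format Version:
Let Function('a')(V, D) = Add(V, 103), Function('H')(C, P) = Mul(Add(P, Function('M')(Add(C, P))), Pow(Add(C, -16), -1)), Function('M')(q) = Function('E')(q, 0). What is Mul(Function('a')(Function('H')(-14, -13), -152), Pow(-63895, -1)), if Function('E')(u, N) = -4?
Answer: Rational(-239, 147450) ≈ -0.0016209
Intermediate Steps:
Function('M')(q) = -4
Function('H')(C, P) = Mul(Pow(Add(-16, C), -1), Add(-4, P)) (Function('H')(C, P) = Mul(Add(P, -4), Pow(Add(C, -16), -1)) = Mul(Add(-4, P), Pow(Add(-16, C), -1)) = Mul(Pow(Add(-16, C), -1), Add(-4, P)))
Function('a')(V, D) = Add(103, V)
Mul(Function('a')(Function('H')(-14, -13), -152), Pow(-63895, -1)) = Mul(Add(103, Mul(Pow(Add(-16, -14), -1), Add(-4, -13))), Pow(-63895, -1)) = Mul(Add(103, Mul(Pow(-30, -1), -17)), Rational(-1, 63895)) = Mul(Add(103, Mul(Rational(-1, 30), -17)), Rational(-1, 63895)) = Mul(Add(103, Rational(17, 30)), Rational(-1, 63895)) = Mul(Rational(3107, 30), Rational(-1, 63895)) = Rational(-239, 147450)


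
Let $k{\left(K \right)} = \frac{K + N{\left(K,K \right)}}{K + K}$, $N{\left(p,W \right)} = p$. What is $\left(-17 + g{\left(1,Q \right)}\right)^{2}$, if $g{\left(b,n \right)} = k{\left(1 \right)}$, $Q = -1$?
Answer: $256$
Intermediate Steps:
$k{\left(K \right)} = 1$ ($k{\left(K \right)} = \frac{K + K}{K + K} = \frac{2 K}{2 K} = 2 K \frac{1}{2 K} = 1$)
$g{\left(b,n \right)} = 1$
$\left(-17 + g{\left(1,Q \right)}\right)^{2} = \left(-17 + 1\right)^{2} = \left(-16\right)^{2} = 256$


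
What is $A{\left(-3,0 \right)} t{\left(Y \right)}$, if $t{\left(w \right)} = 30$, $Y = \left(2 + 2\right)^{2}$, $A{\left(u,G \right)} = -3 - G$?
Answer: $-90$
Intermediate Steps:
$Y = 16$ ($Y = 4^{2} = 16$)
$A{\left(-3,0 \right)} t{\left(Y \right)} = \left(-3 - 0\right) 30 = \left(-3 + 0\right) 30 = \left(-3\right) 30 = -90$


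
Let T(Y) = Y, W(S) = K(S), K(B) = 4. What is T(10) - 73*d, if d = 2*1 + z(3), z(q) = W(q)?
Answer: -428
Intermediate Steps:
W(S) = 4
z(q) = 4
d = 6 (d = 2*1 + 4 = 2 + 4 = 6)
T(10) - 73*d = 10 - 73*6 = 10 - 438 = -428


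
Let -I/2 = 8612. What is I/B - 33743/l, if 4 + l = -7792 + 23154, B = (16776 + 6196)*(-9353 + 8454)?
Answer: -174147526503/79292693606 ≈ -2.1963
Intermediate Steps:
I = -17224 (I = -2*8612 = -17224)
B = -20651828 (B = 22972*(-899) = -20651828)
l = 15358 (l = -4 + (-7792 + 23154) = -4 + 15362 = 15358)
I/B - 33743/l = -17224/(-20651828) - 33743/15358 = -17224*(-1/20651828) - 33743*1/15358 = 4306/5162957 - 33743/15358 = -174147526503/79292693606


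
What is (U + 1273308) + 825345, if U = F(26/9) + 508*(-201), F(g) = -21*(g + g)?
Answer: 5989271/3 ≈ 1.9964e+6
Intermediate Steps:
F(g) = -42*g
U = -306688/3 (U = -1092/9 + 508*(-201) = -1092/9 - 102108 = -42*26/9 - 102108 = -364/3 - 102108 = -306688/3 ≈ -1.0223e+5)
(U + 1273308) + 825345 = (-306688/3 + 1273308) + 825345 = 3513236/3 + 825345 = 5989271/3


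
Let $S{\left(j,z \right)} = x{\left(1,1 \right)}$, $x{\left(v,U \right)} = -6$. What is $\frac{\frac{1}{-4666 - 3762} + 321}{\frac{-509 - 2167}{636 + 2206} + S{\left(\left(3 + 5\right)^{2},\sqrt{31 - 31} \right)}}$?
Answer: $- \frac{78456223}{1696608} \approx -46.243$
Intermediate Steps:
$S{\left(j,z \right)} = -6$
$\frac{\frac{1}{-4666 - 3762} + 321}{\frac{-509 - 2167}{636 + 2206} + S{\left(\left(3 + 5\right)^{2},\sqrt{31 - 31} \right)}} = \frac{\frac{1}{-4666 - 3762} + 321}{\frac{-509 - 2167}{636 + 2206} - 6} = \frac{\frac{1}{-8428} + 321}{- \frac{2676}{2842} - 6} = \frac{- \frac{1}{8428} + 321}{\left(-2676\right) \frac{1}{2842} - 6} = \frac{2705387}{8428 \left(- \frac{1338}{1421} - 6\right)} = \frac{2705387}{8428 \left(- \frac{9864}{1421}\right)} = \frac{2705387}{8428} \left(- \frac{1421}{9864}\right) = - \frac{78456223}{1696608}$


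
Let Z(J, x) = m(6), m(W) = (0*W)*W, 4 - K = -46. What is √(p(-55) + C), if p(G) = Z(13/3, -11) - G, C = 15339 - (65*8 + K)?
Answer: 2*√3706 ≈ 121.75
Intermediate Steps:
K = 50 (K = 4 - 1*(-46) = 4 + 46 = 50)
m(W) = 0 (m(W) = 0*W = 0)
Z(J, x) = 0
C = 14769 (C = 15339 - (65*8 + 50) = 15339 - (520 + 50) = 15339 - 1*570 = 15339 - 570 = 14769)
p(G) = -G (p(G) = 0 - G = -G)
√(p(-55) + C) = √(-1*(-55) + 14769) = √(55 + 14769) = √14824 = 2*√3706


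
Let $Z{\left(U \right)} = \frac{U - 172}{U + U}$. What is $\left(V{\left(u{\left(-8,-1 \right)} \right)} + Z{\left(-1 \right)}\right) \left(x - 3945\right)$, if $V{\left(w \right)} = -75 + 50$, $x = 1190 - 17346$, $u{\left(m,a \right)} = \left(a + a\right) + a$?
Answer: $- \frac{2472423}{2} \approx -1.2362 \cdot 10^{6}$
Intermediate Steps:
$u{\left(m,a \right)} = 3 a$ ($u{\left(m,a \right)} = 2 a + a = 3 a$)
$Z{\left(U \right)} = \frac{-172 + U}{2 U}$
$x = -16156$ ($x = 1190 - 17346 = -16156$)
$V{\left(w \right)} = -25$
$\left(V{\left(u{\left(-8,-1 \right)} \right)} + Z{\left(-1 \right)}\right) \left(x - 3945\right) = \left(-25 + \frac{-172 - 1}{2 \left(-1\right)}\right) \left(-16156 - 3945\right) = \left(-25 + \frac{1}{2} \left(-1\right) \left(-173\right)\right) \left(-20101\right) = \left(-25 + \frac{173}{2}\right) \left(-20101\right) = \frac{123}{2} \left(-20101\right) = - \frac{2472423}{2}$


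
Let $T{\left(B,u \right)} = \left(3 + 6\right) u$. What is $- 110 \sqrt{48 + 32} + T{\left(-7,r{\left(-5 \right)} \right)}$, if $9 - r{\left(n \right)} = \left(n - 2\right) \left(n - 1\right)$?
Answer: $-297 - 440 \sqrt{5} \approx -1280.9$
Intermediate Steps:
$r{\left(n \right)} = 9 - \left(-1 + n\right) \left(-2 + n\right)$ ($r{\left(n \right)} = 9 - \left(n - 2\right) \left(n - 1\right) = 9 - \left(-2 + n\right) \left(-1 + n\right) = 9 - \left(-1 + n\right) \left(-2 + n\right)$)
$T{\left(B,u \right)} = 9 u$
$- 110 \sqrt{48 + 32} + T{\left(-7,r{\left(-5 \right)} \right)} = - 110 \sqrt{48 + 32} + 9 \left(7 - \left(-5\right)^{2} + 3 \left(-5\right)\right) = - 110 \sqrt{80} + 9 \left(7 - 25 - 15\right) = - 110 \cdot 4 \sqrt{5} + 9 \left(7 - 25 - 15\right) = - 440 \sqrt{5} + 9 \left(-33\right) = - 440 \sqrt{5} - 297 = -297 - 440 \sqrt{5}$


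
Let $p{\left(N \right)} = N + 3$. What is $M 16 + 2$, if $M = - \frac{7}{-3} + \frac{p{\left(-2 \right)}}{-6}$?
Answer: $\frac{110}{3} \approx 36.667$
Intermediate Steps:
$p{\left(N \right)} = 3 + N$
$M = \frac{13}{6}$ ($M = - \frac{7}{-3} + \frac{3 - 2}{-6} = \left(-7\right) \left(- \frac{1}{3}\right) + 1 \left(- \frac{1}{6}\right) = \frac{7}{3} - \frac{1}{6} = \frac{13}{6} \approx 2.1667$)
$M 16 + 2 = \frac{13}{6} \cdot 16 + 2 = \frac{104}{3} + 2 = \frac{110}{3}$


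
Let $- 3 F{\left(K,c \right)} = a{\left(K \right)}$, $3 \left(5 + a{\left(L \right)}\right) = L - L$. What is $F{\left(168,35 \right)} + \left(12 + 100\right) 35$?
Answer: $\frac{11765}{3} \approx 3921.7$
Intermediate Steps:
$a{\left(L \right)} = -5$ ($a{\left(L \right)} = -5 + \frac{L - L}{3} = -5 + \frac{1}{3} \cdot 0 = -5 + 0 = -5$)
$F{\left(K,c \right)} = \frac{5}{3}$ ($F{\left(K,c \right)} = \left(- \frac{1}{3}\right) \left(-5\right) = \frac{5}{3}$)
$F{\left(168,35 \right)} + \left(12 + 100\right) 35 = \frac{5}{3} + \left(12 + 100\right) 35 = \frac{5}{3} + 112 \cdot 35 = \frac{5}{3} + 3920 = \frac{11765}{3}$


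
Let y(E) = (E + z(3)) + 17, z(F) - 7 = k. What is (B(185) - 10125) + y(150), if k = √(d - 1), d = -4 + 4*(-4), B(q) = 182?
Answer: -9769 + I*√21 ≈ -9769.0 + 4.5826*I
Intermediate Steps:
d = -20 (d = -4 - 16 = -20)
k = I*√21 (k = √(-20 - 1) = √(-21) = I*√21 ≈ 4.5826*I)
z(F) = 7 + I*√21
y(E) = 24 + E + I*√21 (y(E) = (E + (7 + I*√21)) + 17 = (7 + E + I*√21) + 17 = 24 + E + I*√21)
(B(185) - 10125) + y(150) = (182 - 10125) + (24 + 150 + I*√21) = -9943 + (174 + I*√21) = -9769 + I*√21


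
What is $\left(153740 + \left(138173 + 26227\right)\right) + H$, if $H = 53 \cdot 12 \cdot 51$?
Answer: $350576$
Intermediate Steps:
$H = 32436$ ($H = 636 \cdot 51 = 32436$)
$\left(153740 + \left(138173 + 26227\right)\right) + H = \left(153740 + \left(138173 + 26227\right)\right) + 32436 = \left(153740 + 164400\right) + 32436 = 318140 + 32436 = 350576$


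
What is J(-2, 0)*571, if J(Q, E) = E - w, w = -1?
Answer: 571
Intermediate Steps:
J(Q, E) = 1 + E (J(Q, E) = E - 1*(-1) = E + 1 = 1 + E)
J(-2, 0)*571 = (1 + 0)*571 = 1*571 = 571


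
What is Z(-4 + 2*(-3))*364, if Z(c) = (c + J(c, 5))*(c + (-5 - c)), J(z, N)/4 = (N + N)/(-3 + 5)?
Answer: -18200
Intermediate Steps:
J(z, N) = 4*N (J(z, N) = 4*((N + N)/(-3 + 5)) = 4*((2*N)/2) = 4*((2*N)*(1/2)) = 4*N)
Z(c) = -100 - 5*c (Z(c) = (c + 4*5)*(c + (-5 - c)) = (c + 20)*(-5) = (20 + c)*(-5) = -100 - 5*c)
Z(-4 + 2*(-3))*364 = (-100 - 5*(-4 + 2*(-3)))*364 = (-100 - 5*(-4 - 6))*364 = (-100 - 5*(-10))*364 = (-100 + 50)*364 = -50*364 = -18200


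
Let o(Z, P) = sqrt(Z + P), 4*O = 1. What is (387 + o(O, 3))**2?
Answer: (774 + sqrt(13))**2/4 ≈ 1.5117e+5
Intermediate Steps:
O = 1/4 (O = (1/4)*1 = 1/4 ≈ 0.25000)
o(Z, P) = sqrt(P + Z)
(387 + o(O, 3))**2 = (387 + sqrt(3 + 1/4))**2 = (387 + sqrt(13/4))**2 = (387 + sqrt(13)/2)**2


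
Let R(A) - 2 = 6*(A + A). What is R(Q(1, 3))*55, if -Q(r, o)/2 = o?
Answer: -3850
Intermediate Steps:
Q(r, o) = -2*o
R(A) = 2 + 12*A (R(A) = 2 + 6*(A + A) = 2 + 6*(2*A) = 2 + 12*A)
R(Q(1, 3))*55 = (2 + 12*(-2*3))*55 = (2 + 12*(-6))*55 = (2 - 72)*55 = -70*55 = -3850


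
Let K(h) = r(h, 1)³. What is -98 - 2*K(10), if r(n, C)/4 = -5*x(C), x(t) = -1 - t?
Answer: -128098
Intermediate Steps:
r(n, C) = 20 + 20*C (r(n, C) = 4*(-5*(-1 - C)) = 4*(5 + 5*C) = 20 + 20*C)
K(h) = 64000 (K(h) = (20 + 20*1)³ = (20 + 20)³ = 40³ = 64000)
-98 - 2*K(10) = -98 - 2*64000 = -98 - 128000 = -128098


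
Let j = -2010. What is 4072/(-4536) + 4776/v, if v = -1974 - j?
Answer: 74713/567 ≈ 131.77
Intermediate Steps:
v = 36 (v = -1974 - 1*(-2010) = -1974 + 2010 = 36)
4072/(-4536) + 4776/v = 4072/(-4536) + 4776/36 = 4072*(-1/4536) + 4776*(1/36) = -509/567 + 398/3 = 74713/567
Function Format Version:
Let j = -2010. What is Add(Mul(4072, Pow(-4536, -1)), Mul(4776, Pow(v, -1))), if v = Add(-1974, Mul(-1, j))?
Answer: Rational(74713, 567) ≈ 131.77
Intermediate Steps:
v = 36 (v = Add(-1974, Mul(-1, -2010)) = Add(-1974, 2010) = 36)
Add(Mul(4072, Pow(-4536, -1)), Mul(4776, Pow(v, -1))) = Add(Mul(4072, Pow(-4536, -1)), Mul(4776, Pow(36, -1))) = Add(Mul(4072, Rational(-1, 4536)), Mul(4776, Rational(1, 36))) = Add(Rational(-509, 567), Rational(398, 3)) = Rational(74713, 567)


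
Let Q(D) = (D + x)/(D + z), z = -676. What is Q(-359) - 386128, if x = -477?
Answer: -399641644/1035 ≈ -3.8613e+5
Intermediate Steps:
Q(D) = (-477 + D)/(-676 + D) (Q(D) = (D - 477)/(D - 676) = (-477 + D)/(-676 + D))
Q(-359) - 386128 = (-477 - 359)/(-676 - 359) - 386128 = -836/(-1035) - 386128 = -1/1035*(-836) - 386128 = 836/1035 - 386128 = -399641644/1035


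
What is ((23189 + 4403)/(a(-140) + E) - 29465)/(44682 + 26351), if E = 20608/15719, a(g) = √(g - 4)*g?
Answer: -11466659251942203/27643358592875711 + 12783043927335*I/55286717185751422 ≈ -0.41481 + 0.00023121*I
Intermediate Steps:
a(g) = g*√(-4 + g) (a(g) = √(-4 + g)*g = g*√(-4 + g))
E = 20608/15719 (E = 20608*(1/15719) = 20608/15719 ≈ 1.3110)
((23189 + 4403)/(a(-140) + E) - 29465)/(44682 + 26351) = ((23189 + 4403)/(-140*√(-4 - 140) + 20608/15719) - 29465)/(44682 + 26351) = (27592/(-1680*I + 20608/15719) - 29465)/71033 = (27592/(-1680*I + 20608/15719) - 29465)*(1/71033) = (27592/(20608/15719 - 1680*I) - 29465)*(1/71033) = (27592*(247086961*(20608/15719 + 1680*I)/697378663416064) - 29465)*(1/71033) = (852202928489*(20608/15719 + 1680*I)/87172332927008 - 29465)*(1/71033) = (-29465 + 852202928489*(20608/15719 + 1680*I)/87172332927008)*(1/71033) = -29465/71033 + 852202928489*(20608/15719 + 1680*I)/6192112324804159264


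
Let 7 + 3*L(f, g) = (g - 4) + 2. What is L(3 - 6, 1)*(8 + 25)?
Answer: -88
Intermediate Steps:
L(f, g) = -3 + g/3 (L(f, g) = -7/3 + ((g - 4) + 2)/3 = -7/3 + ((-4 + g) + 2)/3 = -7/3 + (-2 + g)/3 = -7/3 + (-2/3 + g/3) = -3 + g/3)
L(3 - 6, 1)*(8 + 25) = (-3 + (1/3)*1)*(8 + 25) = (-3 + 1/3)*33 = -8/3*33 = -88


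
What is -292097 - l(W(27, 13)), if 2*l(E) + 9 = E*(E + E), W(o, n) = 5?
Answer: -584235/2 ≈ -2.9212e+5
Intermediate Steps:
l(E) = -9/2 + E**2 (l(E) = -9/2 + (E*(E + E))/2 = -9/2 + (E*(2*E))/2 = -9/2 + (2*E**2)/2 = -9/2 + E**2)
-292097 - l(W(27, 13)) = -292097 - (-9/2 + 5**2) = -292097 - (-9/2 + 25) = -292097 - 1*41/2 = -292097 - 41/2 = -584235/2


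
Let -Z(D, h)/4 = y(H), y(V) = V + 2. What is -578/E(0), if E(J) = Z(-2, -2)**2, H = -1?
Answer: -289/8 ≈ -36.125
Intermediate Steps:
y(V) = 2 + V
Z(D, h) = -4 (Z(D, h) = -4*(2 - 1) = -4*1 = -4)
E(J) = 16 (E(J) = (-4)**2 = 16)
-578/E(0) = -578/16 = -578*1/16 = -289/8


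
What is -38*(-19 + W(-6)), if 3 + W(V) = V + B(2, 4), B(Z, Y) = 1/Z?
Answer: 1045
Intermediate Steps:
W(V) = -5/2 + V (W(V) = -3 + (V + 1/2) = -3 + (1/2 + V) = -5/2 + V)
-38*(-19 + W(-6)) = -38*(-19 + (-5/2 - 6)) = -38*(-19 - 17/2) = -38*(-55/2) = 1045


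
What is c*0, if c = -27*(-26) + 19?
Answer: 0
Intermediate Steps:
c = 721 (c = 702 + 19 = 721)
c*0 = 721*0 = 0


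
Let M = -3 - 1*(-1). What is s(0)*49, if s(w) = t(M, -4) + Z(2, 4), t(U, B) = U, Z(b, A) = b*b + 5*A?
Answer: 1078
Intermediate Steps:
Z(b, A) = b² + 5*A
M = -2 (M = -3 + 1 = -2)
s(w) = 22 (s(w) = -2 + (2² + 5*4) = -2 + (4 + 20) = -2 + 24 = 22)
s(0)*49 = 22*49 = 1078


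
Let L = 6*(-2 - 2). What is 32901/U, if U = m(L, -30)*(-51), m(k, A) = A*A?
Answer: -10967/15300 ≈ -0.71680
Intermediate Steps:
L = -24 (L = 6*(-4) = -24)
m(k, A) = A**2
U = -45900 (U = (-30)**2*(-51) = 900*(-51) = -45900)
32901/U = 32901/(-45900) = 32901*(-1/45900) = -10967/15300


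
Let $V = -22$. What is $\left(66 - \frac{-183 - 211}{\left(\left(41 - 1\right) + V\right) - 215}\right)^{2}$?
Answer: $4096$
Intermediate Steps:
$\left(66 - \frac{-183 - 211}{\left(\left(41 - 1\right) + V\right) - 215}\right)^{2} = \left(66 - \frac{-183 - 211}{\left(\left(41 - 1\right) - 22\right) - 215}\right)^{2} = \left(66 - - \frac{394}{\left(40 - 22\right) - 215}\right)^{2} = \left(66 - - \frac{394}{18 - 215}\right)^{2} = \left(66 - - \frac{394}{-197}\right)^{2} = \left(66 - \left(-394\right) \left(- \frac{1}{197}\right)\right)^{2} = \left(66 - 2\right)^{2} = 64^{2} = 4096$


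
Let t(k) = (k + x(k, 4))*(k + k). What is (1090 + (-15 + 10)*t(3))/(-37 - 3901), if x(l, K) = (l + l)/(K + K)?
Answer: -1955/7876 ≈ -0.24822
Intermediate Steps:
x(l, K) = l/K (x(l, K) = (2*l)/((2*K)) = (2*l)*(1/(2*K)) = l/K)
t(k) = 5*k²/2 (t(k) = (k + k/4)*(k + k) = (k + k*(¼))*(2*k) = (k + k/4)*(2*k) = (5*k/4)*(2*k) = 5*k²/2)
(1090 + (-15 + 10)*t(3))/(-37 - 3901) = (1090 + (-15 + 10)*((5/2)*3²))/(-37 - 3901) = (1090 - 25*9/2)/(-3938) = (1090 - 5*45/2)*(-1/3938) = (1090 - 225/2)*(-1/3938) = (1955/2)*(-1/3938) = -1955/7876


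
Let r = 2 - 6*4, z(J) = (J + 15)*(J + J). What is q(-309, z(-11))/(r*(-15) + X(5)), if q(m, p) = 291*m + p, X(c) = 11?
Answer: -90007/341 ≈ -263.95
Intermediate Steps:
z(J) = 2*J*(15 + J) (z(J) = (15 + J)*(2*J) = 2*J*(15 + J))
r = -22 (r = 2 - 24 = -22)
q(m, p) = p + 291*m
q(-309, z(-11))/(r*(-15) + X(5)) = (2*(-11)*(15 - 11) + 291*(-309))/(-22*(-15) + 11) = (2*(-11)*4 - 89919)/(330 + 11) = (-88 - 89919)/341 = -90007*1/341 = -90007/341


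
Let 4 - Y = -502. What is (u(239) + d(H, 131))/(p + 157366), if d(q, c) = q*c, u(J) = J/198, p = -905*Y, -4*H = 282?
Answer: 914195/29755836 ≈ 0.030723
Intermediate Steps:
H = -141/2 (H = -¼*282 = -141/2 ≈ -70.500)
Y = 506 (Y = 4 - 1*(-502) = 4 + 502 = 506)
p = -457930 (p = -905*506 = -457930)
u(J) = J/198 (u(J) = J*(1/198) = J/198)
d(q, c) = c*q
(u(239) + d(H, 131))/(p + 157366) = ((1/198)*239 + 131*(-141/2))/(-457930 + 157366) = (239/198 - 18471/2)/(-300564) = -914195/99*(-1/300564) = 914195/29755836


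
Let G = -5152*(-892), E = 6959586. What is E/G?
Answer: 3479793/2297792 ≈ 1.5144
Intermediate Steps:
G = 4595584
E/G = 6959586/4595584 = 6959586*(1/4595584) = 3479793/2297792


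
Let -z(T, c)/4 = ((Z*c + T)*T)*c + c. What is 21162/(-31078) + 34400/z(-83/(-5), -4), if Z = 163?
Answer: -1812535598/2048552987 ≈ -0.88479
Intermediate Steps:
z(T, c) = -4*c - 4*T*c*(T + 163*c) (z(T, c) = -4*(((163*c + T)*T)*c + c) = -4*(((T + 163*c)*T)*c + c) = -4*((T*(T + 163*c))*c + c) = -4*(T*c*(T + 163*c) + c) = -4*(c + T*c*(T + 163*c)) = -4*c - 4*T*c*(T + 163*c))
21162/(-31078) + 34400/z(-83/(-5), -4) = 21162/(-31078) + 34400/((-4*(-4)*(1 + (-83/(-5))² + 163*(-83/(-5))*(-4)))) = 21162*(-1/31078) + 34400/((-4*(-4)*(1 + (-83*(-⅕))² + 163*(-83*(-⅕))*(-4)))) = -10581/15539 + 34400/((-4*(-4)*(1 + (83/5)² + 163*(83/5)*(-4)))) = -10581/15539 + 34400/((-4*(-4)*(1 + 6889/25 - 54116/5))) = -10581/15539 + 34400/((-4*(-4)*(-263666/25))) = -10581/15539 + 34400/(-4218656/25) = -10581/15539 + 34400*(-25/4218656) = -10581/15539 - 26875/131833 = -1812535598/2048552987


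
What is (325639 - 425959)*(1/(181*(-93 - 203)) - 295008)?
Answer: 198199071556860/6697 ≈ 2.9595e+10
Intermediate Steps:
(325639 - 425959)*(1/(181*(-93 - 203)) - 295008) = -100320*(1/(181*(-296)) - 295008) = -100320*(1/(-53576) - 295008) = -100320*(-1/53576 - 295008) = -100320*(-15805348609/53576) = 198199071556860/6697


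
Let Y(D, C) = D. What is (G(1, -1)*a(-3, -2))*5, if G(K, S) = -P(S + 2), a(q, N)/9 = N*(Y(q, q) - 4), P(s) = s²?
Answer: -630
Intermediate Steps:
a(q, N) = 9*N*(-4 + q) (a(q, N) = 9*(N*(q - 4)) = 9*(N*(-4 + q)) = 9*N*(-4 + q))
G(K, S) = -(2 + S)² (G(K, S) = -(S + 2)² = -(2 + S)²)
(G(1, -1)*a(-3, -2))*5 = ((-(2 - 1)²)*(9*(-2)*(-4 - 3)))*5 = ((-1*1²)*(9*(-2)*(-7)))*5 = (-1*1*126)*5 = -1*126*5 = -126*5 = -630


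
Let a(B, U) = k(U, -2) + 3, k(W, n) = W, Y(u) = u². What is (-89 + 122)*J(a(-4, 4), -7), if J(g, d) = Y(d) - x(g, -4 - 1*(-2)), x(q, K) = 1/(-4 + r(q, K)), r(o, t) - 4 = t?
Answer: 3267/2 ≈ 1633.5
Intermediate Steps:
r(o, t) = 4 + t
x(q, K) = 1/K (x(q, K) = 1/(-4 + (4 + K)) = 1/K)
a(B, U) = 3 + U (a(B, U) = U + 3 = 3 + U)
J(g, d) = ½ + d² (J(g, d) = d² - 1/(-4 - 1*(-2)) = d² - 1/(-4 + 2) = d² - 1/(-2) = d² - 1*(-½) = d² + ½ = ½ + d²)
(-89 + 122)*J(a(-4, 4), -7) = (-89 + 122)*(½ + (-7)²) = 33*(½ + 49) = 33*(99/2) = 3267/2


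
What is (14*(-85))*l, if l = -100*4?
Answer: 476000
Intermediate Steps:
l = -400
(14*(-85))*l = (14*(-85))*(-400) = -1190*(-400) = 476000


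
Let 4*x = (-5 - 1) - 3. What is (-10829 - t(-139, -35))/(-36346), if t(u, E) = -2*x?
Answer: 21667/72692 ≈ 0.29807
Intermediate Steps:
x = -9/4 (x = ((-5 - 1) - 3)/4 = (-6 - 3)/4 = (¼)*(-9) = -9/4 ≈ -2.2500)
t(u, E) = 9/2 (t(u, E) = -2*(-9/4) = 9/2)
(-10829 - t(-139, -35))/(-36346) = (-10829 - 1*9/2)/(-36346) = (-10829 - 9/2)*(-1/36346) = -21667/2*(-1/36346) = 21667/72692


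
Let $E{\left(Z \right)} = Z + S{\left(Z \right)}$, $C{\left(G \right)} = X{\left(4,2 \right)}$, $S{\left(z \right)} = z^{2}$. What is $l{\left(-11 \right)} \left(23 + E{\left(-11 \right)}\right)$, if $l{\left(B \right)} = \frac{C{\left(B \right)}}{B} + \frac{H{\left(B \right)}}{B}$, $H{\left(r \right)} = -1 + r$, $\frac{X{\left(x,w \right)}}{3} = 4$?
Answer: $0$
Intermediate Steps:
$X{\left(x,w \right)} = 12$ ($X{\left(x,w \right)} = 3 \cdot 4 = 12$)
$C{\left(G \right)} = 12$
$E{\left(Z \right)} = Z + Z^{2}$
$l{\left(B \right)} = \frac{12}{B} + \frac{-1 + B}{B}$
$l{\left(-11 \right)} \left(23 + E{\left(-11 \right)}\right) = \frac{11 - 11}{-11} \left(23 - 11 \left(1 - 11\right)\right) = \left(- \frac{1}{11}\right) 0 \left(23 - -110\right) = 0 \left(23 + 110\right) = 0 \cdot 133 = 0$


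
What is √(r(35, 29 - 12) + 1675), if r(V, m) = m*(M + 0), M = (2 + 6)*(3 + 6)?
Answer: √2899 ≈ 53.842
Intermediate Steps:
M = 72 (M = 8*9 = 72)
r(V, m) = 72*m (r(V, m) = m*(72 + 0) = m*72 = 72*m)
√(r(35, 29 - 12) + 1675) = √(72*(29 - 12) + 1675) = √(72*17 + 1675) = √(1224 + 1675) = √2899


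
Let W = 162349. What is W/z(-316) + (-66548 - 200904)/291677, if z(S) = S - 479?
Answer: -47566093613/231883215 ≈ -205.13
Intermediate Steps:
z(S) = -479 + S
W/z(-316) + (-66548 - 200904)/291677 = 162349/(-479 - 316) + (-66548 - 200904)/291677 = 162349/(-795) - 267452*1/291677 = 162349*(-1/795) - 267452/291677 = -162349/795 - 267452/291677 = -47566093613/231883215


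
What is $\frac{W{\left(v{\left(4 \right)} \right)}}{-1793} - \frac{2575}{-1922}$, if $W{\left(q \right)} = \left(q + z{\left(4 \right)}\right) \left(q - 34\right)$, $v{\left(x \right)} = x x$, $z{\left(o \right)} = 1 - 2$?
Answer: $\frac{5135915}{3446146} \approx 1.4903$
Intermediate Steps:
$z{\left(o \right)} = -1$ ($z{\left(o \right)} = 1 - 2 = -1$)
$v{\left(x \right)} = x^{2}$
$W{\left(q \right)} = \left(-1 + q\right) \left(-34 + q\right)$ ($W{\left(q \right)} = \left(q - 1\right) \left(q - 34\right) = \left(-1 + q\right) \left(-34 + q\right)$)
$\frac{W{\left(v{\left(4 \right)} \right)}}{-1793} - \frac{2575}{-1922} = \frac{34 + \left(4^{2}\right)^{2} - 35 \cdot 4^{2}}{-1793} - \frac{2575}{-1922} = \left(34 + 16^{2} - 560\right) \left(- \frac{1}{1793}\right) - - \frac{2575}{1922} = \left(34 + 256 - 560\right) \left(- \frac{1}{1793}\right) + \frac{2575}{1922} = \left(-270\right) \left(- \frac{1}{1793}\right) + \frac{2575}{1922} = \frac{270}{1793} + \frac{2575}{1922} = \frac{5135915}{3446146}$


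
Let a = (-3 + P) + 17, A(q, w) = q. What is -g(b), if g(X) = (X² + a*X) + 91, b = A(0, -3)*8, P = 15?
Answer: -91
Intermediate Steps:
a = 29 (a = (-3 + 15) + 17 = 12 + 17 = 29)
b = 0 (b = 0*8 = 0)
g(X) = 91 + X² + 29*X (g(X) = (X² + 29*X) + 91 = 91 + X² + 29*X)
-g(b) = -(91 + 0² + 29*0) = -(91 + 0 + 0) = -1*91 = -91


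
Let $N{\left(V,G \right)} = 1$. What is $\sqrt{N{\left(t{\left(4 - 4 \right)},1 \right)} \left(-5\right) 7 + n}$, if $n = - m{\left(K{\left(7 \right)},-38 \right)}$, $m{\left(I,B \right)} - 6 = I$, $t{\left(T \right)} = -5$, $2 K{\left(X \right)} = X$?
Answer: $\frac{i \sqrt{178}}{2} \approx 6.6708 i$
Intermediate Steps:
$K{\left(X \right)} = \frac{X}{2}$
$m{\left(I,B \right)} = 6 + I$
$n = - \frac{19}{2}$ ($n = - (6 + \frac{1}{2} \cdot 7) = - (6 + \frac{7}{2}) = \left(-1\right) \frac{19}{2} = - \frac{19}{2} \approx -9.5$)
$\sqrt{N{\left(t{\left(4 - 4 \right)},1 \right)} \left(-5\right) 7 + n} = \sqrt{1 \left(-5\right) 7 - \frac{19}{2}} = \sqrt{\left(-5\right) 7 - \frac{19}{2}} = \sqrt{-35 - \frac{19}{2}} = \sqrt{- \frac{89}{2}} = \frac{i \sqrt{178}}{2}$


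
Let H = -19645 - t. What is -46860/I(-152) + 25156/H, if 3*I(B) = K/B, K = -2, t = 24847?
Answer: -118839028129/11123 ≈ -1.0684e+7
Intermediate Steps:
I(B) = -2/(3*B) (I(B) = (-2/B)/3 = -2/(3*B))
H = -44492 (H = -19645 - 1*24847 = -19645 - 24847 = -44492)
-46860/I(-152) + 25156/H = -46860/((-2/3/(-152))) + 25156/(-44492) = -46860/((-2/3*(-1/152))) + 25156*(-1/44492) = -46860/1/228 - 6289/11123 = -46860*228 - 6289/11123 = -10684080 - 6289/11123 = -118839028129/11123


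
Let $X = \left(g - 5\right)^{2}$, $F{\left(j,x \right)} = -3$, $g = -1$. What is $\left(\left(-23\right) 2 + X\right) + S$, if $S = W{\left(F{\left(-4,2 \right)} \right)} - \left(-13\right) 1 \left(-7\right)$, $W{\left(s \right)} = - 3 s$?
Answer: $-92$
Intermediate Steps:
$X = 36$ ($X = \left(-1 - 5\right)^{2} = \left(-6\right)^{2} = 36$)
$S = -82$ ($S = \left(-3\right) \left(-3\right) - \left(-13\right) 1 \left(-7\right) = 9 - \left(-13\right) \left(-7\right) = 9 - 91 = -82$)
$\left(\left(-23\right) 2 + X\right) + S = \left(\left(-23\right) 2 + 36\right) - 82 = \left(-46 + 36\right) - 82 = -10 - 82 = -92$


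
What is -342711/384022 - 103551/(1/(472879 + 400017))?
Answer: -34711461983188023/384022 ≈ -9.0389e+10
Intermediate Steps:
-342711/384022 - 103551/(1/(472879 + 400017)) = -342711*1/384022 - 103551/(1/872896) = -342711/384022 - 103551/1/872896 = -342711/384022 - 103551*872896 = -342711/384022 - 90389253696 = -34711461983188023/384022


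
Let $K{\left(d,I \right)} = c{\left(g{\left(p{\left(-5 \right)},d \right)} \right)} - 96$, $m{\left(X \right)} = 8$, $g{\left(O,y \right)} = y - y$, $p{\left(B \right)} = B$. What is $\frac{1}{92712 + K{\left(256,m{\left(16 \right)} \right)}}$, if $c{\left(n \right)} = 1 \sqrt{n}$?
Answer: $\frac{1}{92616} \approx 1.0797 \cdot 10^{-5}$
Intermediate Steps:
$g{\left(O,y \right)} = 0$
$c{\left(n \right)} = \sqrt{n}$
$K{\left(d,I \right)} = -96$ ($K{\left(d,I \right)} = \sqrt{0} - 96 = 0 - 96 = -96$)
$\frac{1}{92712 + K{\left(256,m{\left(16 \right)} \right)}} = \frac{1}{92712 - 96} = \frac{1}{92616}$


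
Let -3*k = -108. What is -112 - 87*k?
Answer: -3244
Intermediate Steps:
k = 36 (k = -⅓*(-108) = 36)
-112 - 87*k = -112 - 87*36 = -112 - 3132 = -3244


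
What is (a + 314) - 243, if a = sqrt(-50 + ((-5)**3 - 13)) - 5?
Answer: 66 + 2*I*sqrt(47) ≈ 66.0 + 13.711*I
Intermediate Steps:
a = -5 + 2*I*sqrt(47) (a = sqrt(-50 + (-125 - 13)) - 5 = sqrt(-50 - 138) - 5 = sqrt(-188) - 5 = 2*I*sqrt(47) - 5 = -5 + 2*I*sqrt(47) ≈ -5.0 + 13.711*I)
(a + 314) - 243 = ((-5 + 2*I*sqrt(47)) + 314) - 243 = (309 + 2*I*sqrt(47)) - 243 = 66 + 2*I*sqrt(47)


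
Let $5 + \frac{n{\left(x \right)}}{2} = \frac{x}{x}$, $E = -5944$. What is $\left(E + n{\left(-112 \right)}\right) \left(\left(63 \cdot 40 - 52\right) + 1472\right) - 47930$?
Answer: $-23498810$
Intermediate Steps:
$n{\left(x \right)} = -8$ ($n{\left(x \right)} = -10 + 2 \frac{x}{x} = -10 + 2 \cdot 1 = -10 + 2 = -8$)
$\left(E + n{\left(-112 \right)}\right) \left(\left(63 \cdot 40 - 52\right) + 1472\right) - 47930 = \left(-5944 - 8\right) \left(\left(63 \cdot 40 - 52\right) + 1472\right) - 47930 = - 5952 \left(\left(2520 - 52\right) + 1472\right) - 47930 = - 5952 \left(2468 + 1472\right) - 47930 = \left(-5952\right) 3940 - 47930 = -23450880 - 47930 = -23498810$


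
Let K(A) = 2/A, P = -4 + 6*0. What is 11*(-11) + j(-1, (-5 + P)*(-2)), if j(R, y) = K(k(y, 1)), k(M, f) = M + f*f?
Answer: -2297/19 ≈ -120.89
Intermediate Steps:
P = -4 (P = -4 + 0 = -4)
k(M, f) = M + f²
j(R, y) = 2/(1 + y) (j(R, y) = 2/(y + 1²) = 2/(y + 1) = 2/(1 + y))
11*(-11) + j(-1, (-5 + P)*(-2)) = 11*(-11) + 2/(1 + (-5 - 4)*(-2)) = -121 + 2/(1 - 9*(-2)) = -121 + 2/(1 + 18) = -121 + 2/19 = -2297/19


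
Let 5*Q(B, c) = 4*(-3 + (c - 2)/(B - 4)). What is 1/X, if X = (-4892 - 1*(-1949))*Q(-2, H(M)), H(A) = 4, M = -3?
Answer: 1/7848 ≈ 0.00012742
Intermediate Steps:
Q(B, c) = -12/5 + 4*(-2 + c)/(5*(-4 + B)) (Q(B, c) = (4*(-3 + (c - 2)/(B - 4)))/5 = (4*(-3 + (-2 + c)/(-4 + B)))/5 = (-12 + 4*(-2 + c)/(-4 + B))/5 = -12/5 + 4*(-2 + c)/(5*(-4 + B)))
X = 7848 (X = (-4892 - 1*(-1949))*(4*(10 + 4 - 3*(-2))/(5*(-4 - 2))) = (-4892 + 1949)*((⅘)*(10 + 4 + 6)/(-6)) = -11772*(-1)*20/(5*6) = -2943*(-8/3) = 7848)
1/X = 1/7848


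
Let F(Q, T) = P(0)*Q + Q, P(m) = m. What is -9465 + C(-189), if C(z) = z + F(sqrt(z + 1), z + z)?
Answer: -9654 + 2*I*sqrt(47) ≈ -9654.0 + 13.711*I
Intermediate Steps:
F(Q, T) = Q (F(Q, T) = 0*Q + Q = 0 + Q = Q)
C(z) = z + sqrt(1 + z) (C(z) = z + sqrt(z + 1) = z + sqrt(1 + z))
-9465 + C(-189) = -9465 + (-189 + sqrt(1 - 189)) = -9465 + (-189 + sqrt(-188)) = -9465 + (-189 + 2*I*sqrt(47)) = -9654 + 2*I*sqrt(47)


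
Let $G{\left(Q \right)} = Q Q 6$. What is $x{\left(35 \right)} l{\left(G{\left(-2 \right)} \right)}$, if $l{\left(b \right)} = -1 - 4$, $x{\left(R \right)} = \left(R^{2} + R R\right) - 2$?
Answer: $-12240$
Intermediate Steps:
$G{\left(Q \right)} = 6 Q^{2}$ ($G{\left(Q \right)} = Q^{2} \cdot 6 = 6 Q^{2}$)
$x{\left(R \right)} = -2 + 2 R^{2}$ ($x{\left(R \right)} = \left(R^{2} + R^{2}\right) - 2 = 2 R^{2} - 2 = -2 + 2 R^{2}$)
$l{\left(b \right)} = -5$ ($l{\left(b \right)} = -1 - 4 = -5$)
$x{\left(35 \right)} l{\left(G{\left(-2 \right)} \right)} = \left(-2 + 2 \cdot 35^{2}\right) \left(-5\right) = \left(-2 + 2 \cdot 1225\right) \left(-5\right) = \left(-2 + 2450\right) \left(-5\right) = 2448 \left(-5\right) = -12240$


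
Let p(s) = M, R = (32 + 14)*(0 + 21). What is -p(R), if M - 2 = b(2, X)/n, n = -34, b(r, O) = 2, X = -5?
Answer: -33/17 ≈ -1.9412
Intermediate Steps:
R = 966 (R = 46*21 = 966)
M = 33/17 (M = 2 + 2/(-34) = 2 + 2*(-1/34) = 2 - 1/17 = 33/17 ≈ 1.9412)
p(s) = 33/17
-p(R) = -1*33/17 = -33/17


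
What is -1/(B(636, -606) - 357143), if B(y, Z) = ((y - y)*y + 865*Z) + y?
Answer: 1/880697 ≈ 1.1355e-6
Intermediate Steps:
B(y, Z) = y + 865*Z (B(y, Z) = (0*y + 865*Z) + y = (0 + 865*Z) + y = 865*Z + y = y + 865*Z)
-1/(B(636, -606) - 357143) = -1/((636 + 865*(-606)) - 357143) = -1/((636 - 524190) - 357143) = -1/(-523554 - 357143) = -1/(-880697) = -1*(-1/880697) = 1/880697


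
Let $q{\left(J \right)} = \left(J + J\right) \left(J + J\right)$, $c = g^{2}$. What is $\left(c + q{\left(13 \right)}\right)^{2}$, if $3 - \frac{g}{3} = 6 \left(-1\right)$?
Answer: $1974025$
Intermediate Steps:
$g = 27$ ($g = 9 - 3 \cdot 6 \left(-1\right) = 9 - -18 = 9 + 18 = 27$)
$c = 729$ ($c = 27^{2} = 729$)
$q{\left(J \right)} = 4 J^{2}$ ($q{\left(J \right)} = 2 J 2 J = 4 J^{2}$)
$\left(c + q{\left(13 \right)}\right)^{2} = \left(729 + 4 \cdot 13^{2}\right)^{2} = \left(729 + 4 \cdot 169\right)^{2} = \left(729 + 676\right)^{2} = 1405^{2} = 1974025$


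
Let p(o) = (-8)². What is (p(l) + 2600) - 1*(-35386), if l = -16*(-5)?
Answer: 38050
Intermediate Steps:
l = 80
p(o) = 64
(p(l) + 2600) - 1*(-35386) = (64 + 2600) - 1*(-35386) = 2664 + 35386 = 38050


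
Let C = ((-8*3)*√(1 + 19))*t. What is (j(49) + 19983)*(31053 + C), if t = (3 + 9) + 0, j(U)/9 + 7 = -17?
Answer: 613824651 - 11385792*√5 ≈ 5.8836e+8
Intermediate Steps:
j(U) = -216 (j(U) = -63 + 9*(-17) = -63 - 153 = -216)
t = 12 (t = 12 + 0 = 12)
C = -576*√5 (C = ((-8*3)*√(1 + 19))*12 = -48*√5*12 = -576*√5 ≈ -1288.0)
(j(49) + 19983)*(31053 + C) = (-216 + 19983)*(31053 - 576*√5) = 19767*(31053 - 576*√5) = 613824651 - 11385792*√5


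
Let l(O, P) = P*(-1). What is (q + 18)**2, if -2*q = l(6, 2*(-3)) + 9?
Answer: 441/4 ≈ 110.25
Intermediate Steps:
l(O, P) = -P
q = -15/2 (q = -(-2*(-3) + 9)/2 = -(-1*(-6) + 9)/2 = -(6 + 9)/2 = -1/2*15 = -15/2 ≈ -7.5000)
(q + 18)**2 = (-15/2 + 18)**2 = (21/2)**2 = 441/4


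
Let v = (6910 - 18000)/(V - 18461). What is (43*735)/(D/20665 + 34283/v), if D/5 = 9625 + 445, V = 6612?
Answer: 482871408950/559671968937 ≈ 0.86278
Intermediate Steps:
v = 11090/11849 (v = (6910 - 18000)/(6612 - 18461) = -11090/(-11849) = -11090*(-1/11849) = 11090/11849 ≈ 0.93594)
D = 50350 (D = 5*(9625 + 445) = 5*10070 = 50350)
(43*735)/(D/20665 + 34283/v) = (43*735)/(50350/20665 + 34283/(11090/11849)) = 31605/(50350*(1/20665) + 34283*(11849/11090)) = 31605/(10070/4133 + 406219267/11090) = 31605/(1679015906811/45834970) = 31605*(45834970/1679015906811) = 482871408950/559671968937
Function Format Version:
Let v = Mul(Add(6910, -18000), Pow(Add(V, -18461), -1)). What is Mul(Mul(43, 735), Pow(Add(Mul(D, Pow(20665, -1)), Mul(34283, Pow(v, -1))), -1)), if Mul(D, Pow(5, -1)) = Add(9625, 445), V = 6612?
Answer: Rational(482871408950, 559671968937) ≈ 0.86278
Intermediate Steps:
v = Rational(11090, 11849) (v = Mul(Add(6910, -18000), Pow(Add(6612, -18461), -1)) = Mul(-11090, Pow(-11849, -1)) = Mul(-11090, Rational(-1, 11849)) = Rational(11090, 11849) ≈ 0.93594)
D = 50350 (D = Mul(5, Add(9625, 445)) = Mul(5, 10070) = 50350)
Mul(Mul(43, 735), Pow(Add(Mul(D, Pow(20665, -1)), Mul(34283, Pow(v, -1))), -1)) = Mul(Mul(43, 735), Pow(Add(Mul(50350, Pow(20665, -1)), Mul(34283, Pow(Rational(11090, 11849), -1))), -1)) = Mul(31605, Pow(Add(Mul(50350, Rational(1, 20665)), Mul(34283, Rational(11849, 11090))), -1)) = Mul(31605, Pow(Add(Rational(10070, 4133), Rational(406219267, 11090)), -1)) = Mul(31605, Pow(Rational(1679015906811, 45834970), -1)) = Mul(31605, Rational(45834970, 1679015906811)) = Rational(482871408950, 559671968937)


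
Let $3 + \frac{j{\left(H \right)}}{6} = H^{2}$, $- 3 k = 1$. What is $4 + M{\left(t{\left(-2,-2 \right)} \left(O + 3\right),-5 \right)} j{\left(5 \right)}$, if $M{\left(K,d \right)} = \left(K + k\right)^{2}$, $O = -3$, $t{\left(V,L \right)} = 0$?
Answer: $\frac{56}{3} \approx 18.667$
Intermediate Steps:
$k = - \frac{1}{3}$ ($k = \left(- \frac{1}{3}\right) 1 = - \frac{1}{3} \approx -0.33333$)
$M{\left(K,d \right)} = \left(- \frac{1}{3} + K\right)^{2}$ ($M{\left(K,d \right)} = \left(K - \frac{1}{3}\right)^{2} = \left(- \frac{1}{3} + K\right)^{2}$)
$j{\left(H \right)} = -18 + 6 H^{2}$
$4 + M{\left(t{\left(-2,-2 \right)} \left(O + 3\right),-5 \right)} j{\left(5 \right)} = 4 + \frac{\left(-1 + 3 \cdot 0 \left(-3 + 3\right)\right)^{2}}{9} \left(-18 + 6 \cdot 5^{2}\right) = 4 + \frac{\left(-1 + 3 \cdot 0 \cdot 0\right)^{2}}{9} \left(-18 + 6 \cdot 25\right) = 4 + \frac{\left(-1 + 3 \cdot 0\right)^{2}}{9} \left(-18 + 150\right) = 4 + \frac{\left(-1 + 0\right)^{2}}{9} \cdot 132 = 4 + \frac{\left(-1\right)^{2}}{9} \cdot 132 = 4 + \frac{1}{9} \cdot 1 \cdot 132 = 4 + \frac{1}{9} \cdot 132 = 4 + \frac{44}{3} = \frac{56}{3}$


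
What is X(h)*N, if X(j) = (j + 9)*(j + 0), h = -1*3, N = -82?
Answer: 1476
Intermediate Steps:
h = -3
X(j) = j*(9 + j) (X(j) = (9 + j)*j = j*(9 + j))
X(h)*N = -3*(9 - 3)*(-82) = -3*6*(-82) = -18*(-82) = 1476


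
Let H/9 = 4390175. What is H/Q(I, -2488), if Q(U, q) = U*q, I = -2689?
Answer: 39511575/6690232 ≈ 5.9059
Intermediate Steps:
H = 39511575 (H = 9*4390175 = 39511575)
H/Q(I, -2488) = 39511575/((-2689*(-2488))) = 39511575/6690232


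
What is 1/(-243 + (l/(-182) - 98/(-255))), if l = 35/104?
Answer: -689520/167289643 ≈ -0.0041217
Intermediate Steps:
l = 35/104 (l = 35*(1/104) = 35/104 ≈ 0.33654)
1/(-243 + (l/(-182) - 98/(-255))) = 1/(-243 + ((35/104)/(-182) - 98/(-255))) = 1/(-243 + ((35/104)*(-1/182) - 98*(-1/255))) = 1/(-243 + (-5/2704 + 98/255)) = 1/(-243 + 263717/689520) = 1/(-167289643/689520) = -689520/167289643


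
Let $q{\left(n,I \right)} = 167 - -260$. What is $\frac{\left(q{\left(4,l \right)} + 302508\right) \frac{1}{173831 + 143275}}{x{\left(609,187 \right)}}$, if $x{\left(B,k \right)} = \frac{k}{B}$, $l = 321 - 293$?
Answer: $\frac{61495805}{19766274} \approx 3.1111$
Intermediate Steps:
$l = 28$
$q{\left(n,I \right)} = 427$ ($q{\left(n,I \right)} = 167 + 260 = 427$)
$\frac{\left(q{\left(4,l \right)} + 302508\right) \frac{1}{173831 + 143275}}{x{\left(609,187 \right)}} = \frac{\left(427 + 302508\right) \frac{1}{173831 + 143275}}{187 \cdot \frac{1}{609}} = \frac{302935 \cdot \frac{1}{317106}}{187 \cdot \frac{1}{609}} = \frac{302935 \cdot \frac{1}{317106}}{\frac{187}{609}} = \frac{302935}{317106} \cdot \frac{609}{187} = \frac{61495805}{19766274}$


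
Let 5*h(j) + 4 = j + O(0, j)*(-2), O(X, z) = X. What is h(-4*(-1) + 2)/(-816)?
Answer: -1/2040 ≈ -0.00049020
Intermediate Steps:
h(j) = -4/5 + j/5 (h(j) = -4/5 + (j + 0*(-2))/5 = -4/5 + (j + 0)/5 = -4/5 + j/5)
h(-4*(-1) + 2)/(-816) = (-4/5 + (-4*(-1) + 2)/5)/(-816) = (-4/5 + (4 + 2)/5)*(-1/816) = (-4/5 + (1/5)*6)*(-1/816) = (-4/5 + 6/5)*(-1/816) = (2/5)*(-1/816) = -1/2040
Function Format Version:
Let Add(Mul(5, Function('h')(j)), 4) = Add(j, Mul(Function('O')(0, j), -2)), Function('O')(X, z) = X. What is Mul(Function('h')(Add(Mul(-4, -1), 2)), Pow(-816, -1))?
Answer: Rational(-1, 2040) ≈ -0.00049020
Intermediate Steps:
Function('h')(j) = Add(Rational(-4, 5), Mul(Rational(1, 5), j)) (Function('h')(j) = Add(Rational(-4, 5), Mul(Rational(1, 5), Add(j, Mul(0, -2)))) = Add(Rational(-4, 5), Mul(Rational(1, 5), Add(j, 0))) = Add(Rational(-4, 5), Mul(Rational(1, 5), j)))
Mul(Function('h')(Add(Mul(-4, -1), 2)), Pow(-816, -1)) = Mul(Add(Rational(-4, 5), Mul(Rational(1, 5), Add(Mul(-4, -1), 2))), Pow(-816, -1)) = Mul(Add(Rational(-4, 5), Mul(Rational(1, 5), Add(4, 2))), Rational(-1, 816)) = Mul(Add(Rational(-4, 5), Mul(Rational(1, 5), 6)), Rational(-1, 816)) = Mul(Add(Rational(-4, 5), Rational(6, 5)), Rational(-1, 816)) = Mul(Rational(2, 5), Rational(-1, 816)) = Rational(-1, 2040)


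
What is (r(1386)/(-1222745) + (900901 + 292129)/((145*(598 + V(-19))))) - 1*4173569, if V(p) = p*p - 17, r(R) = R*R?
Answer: -69704634314633024/16701473955 ≈ -4.1736e+6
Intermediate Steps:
r(R) = R²
V(p) = -17 + p² (V(p) = p² - 17 = -17 + p²)
(r(1386)/(-1222745) + (900901 + 292129)/((145*(598 + V(-19))))) - 1*4173569 = (1386²/(-1222745) + (900901 + 292129)/((145*(598 + (-17 + (-19)²))))) - 1*4173569 = (1920996*(-1/1222745) + 1193030/((145*(598 + (-17 + 361))))) - 4173569 = (-1920996/1222745 + 1193030/((145*(598 + 344)))) - 4173569 = (-1920996/1222745 + 1193030/((145*942))) - 4173569 = (-1920996/1222745 + 1193030/136590) - 4173569 = (-1920996/1222745 + 1193030*(1/136590)) - 4173569 = (-1920996/1222745 + 119303/13659) - 4173569 = 119638262371/16701473955 - 4173569 = -69704634314633024/16701473955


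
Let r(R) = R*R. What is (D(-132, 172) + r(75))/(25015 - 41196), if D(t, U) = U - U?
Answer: -5625/16181 ≈ -0.34763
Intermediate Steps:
r(R) = R²
D(t, U) = 0
(D(-132, 172) + r(75))/(25015 - 41196) = (0 + 75²)/(25015 - 41196) = (0 + 5625)/(-16181) = 5625*(-1/16181) = -5625/16181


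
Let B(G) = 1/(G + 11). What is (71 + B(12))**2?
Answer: 2669956/529 ≈ 5047.2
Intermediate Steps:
B(G) = 1/(11 + G)
(71 + B(12))**2 = (71 + 1/(11 + 12))**2 = (71 + 1/23)**2 = (1634/23)**2 = 2669956/529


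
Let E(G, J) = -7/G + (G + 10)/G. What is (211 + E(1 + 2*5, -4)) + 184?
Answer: 4359/11 ≈ 396.27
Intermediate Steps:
E(G, J) = -7/G + (10 + G)/G
(211 + E(1 + 2*5, -4)) + 184 = (211 + (3 + (1 + 2*5))/(1 + 2*5)) + 184 = (211 + (3 + (1 + 10))/(1 + 10)) + 184 = (211 + (3 + 11)/11) + 184 = (211 + (1/11)*14) + 184 = (211 + 14/11) + 184 = 2335/11 + 184 = 4359/11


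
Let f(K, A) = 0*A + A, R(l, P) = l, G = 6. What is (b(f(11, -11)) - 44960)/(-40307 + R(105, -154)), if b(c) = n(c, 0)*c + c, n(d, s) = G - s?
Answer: 45037/40202 ≈ 1.1203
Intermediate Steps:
f(K, A) = A (f(K, A) = 0 + A = A)
n(d, s) = 6 - s
b(c) = 7*c (b(c) = (6 - 1*0)*c + c = (6 + 0)*c + c = 6*c + c = 7*c)
(b(f(11, -11)) - 44960)/(-40307 + R(105, -154)) = (7*(-11) - 44960)/(-40307 + 105) = (-77 - 44960)/(-40202) = -45037*(-1/40202) = 45037/40202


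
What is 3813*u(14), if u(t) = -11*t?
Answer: -587202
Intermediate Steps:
3813*u(14) = 3813*(-11*14) = 3813*(-154) = -587202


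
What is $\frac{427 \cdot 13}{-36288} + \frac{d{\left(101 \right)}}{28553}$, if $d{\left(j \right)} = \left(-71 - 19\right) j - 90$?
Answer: $- \frac{70231649}{148018752} \approx -0.47448$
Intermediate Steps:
$d{\left(j \right)} = -90 - 90 j$ ($d{\left(j \right)} = \left(-71 - 19\right) j - 90 = - 90 j - 90 = -90 - 90 j$)
$\frac{427 \cdot 13}{-36288} + \frac{d{\left(101 \right)}}{28553} = \frac{427 \cdot 13}{-36288} + \frac{-90 - 9090}{28553} = 5551 \left(- \frac{1}{36288}\right) + \left(-90 - 9090\right) \frac{1}{28553} = - \frac{793}{5184} - \frac{9180}{28553} = - \frac{70231649}{148018752}$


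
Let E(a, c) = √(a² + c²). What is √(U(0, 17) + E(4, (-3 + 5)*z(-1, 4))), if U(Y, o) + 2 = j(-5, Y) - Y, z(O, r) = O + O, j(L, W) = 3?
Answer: √(1 + 4*√2) ≈ 2.5801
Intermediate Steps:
z(O, r) = 2*O
U(Y, o) = 1 - Y (U(Y, o) = -2 + (3 - Y) = 1 - Y)
√(U(0, 17) + E(4, (-3 + 5)*z(-1, 4))) = √((1 - 1*0) + √(4² + ((-3 + 5)*(2*(-1)))²)) = √((1 + 0) + √(16 + (2*(-2))²)) = √(1 + √(16 + (-4)²)) = √(1 + √(16 + 16)) = √(1 + √32) = √(1 + 4*√2)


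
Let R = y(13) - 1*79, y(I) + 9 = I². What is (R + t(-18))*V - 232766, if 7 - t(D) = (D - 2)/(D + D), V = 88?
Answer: -2025638/9 ≈ -2.2507e+5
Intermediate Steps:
y(I) = -9 + I²
R = 81 (R = (-9 + 13²) - 1*79 = (-9 + 169) - 79 = 160 - 79 = 81)
t(D) = 7 - (-2 + D)/(2*D) (t(D) = 7 - (D - 2)/(D + D) = 7 - (-2 + D)/(2*D))
(R + t(-18))*V - 232766 = (81 + (13/2 + 1/(-18)))*88 - 232766 = (81 + (13/2 - 1/18))*88 - 232766 = (81 + 58/9)*88 - 232766 = (787/9)*88 - 232766 = 69256/9 - 232766 = -2025638/9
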